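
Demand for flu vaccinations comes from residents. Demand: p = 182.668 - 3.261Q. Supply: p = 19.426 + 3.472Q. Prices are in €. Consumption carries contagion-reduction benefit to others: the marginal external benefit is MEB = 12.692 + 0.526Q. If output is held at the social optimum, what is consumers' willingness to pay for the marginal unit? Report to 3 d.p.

Social marginal benefit = demand + MEB = 195.360 - 2.735Q.
Set SMB = MC: 195.360 - 2.735Q = 19.426 + 3.472Q → Q* = 28.3444.
Consumer price on the demand curve at Q*: 182.668 − 3.261×28.3444 = 90.2369.

P = €90.237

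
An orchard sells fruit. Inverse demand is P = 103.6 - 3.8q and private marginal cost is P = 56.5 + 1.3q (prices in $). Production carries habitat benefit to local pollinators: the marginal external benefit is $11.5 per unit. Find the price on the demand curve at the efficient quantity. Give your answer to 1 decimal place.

Social marginal cost = private MC − MEB = 45.0 + 1.3q.
Set SMC = demand: 45.0 + 1.3q = 103.6 - 3.8q → q* = 11.4902.
Consumer price on the demand curve at q*: 103.6 − 3.8×11.4902 = 59.9372.

P = $59.9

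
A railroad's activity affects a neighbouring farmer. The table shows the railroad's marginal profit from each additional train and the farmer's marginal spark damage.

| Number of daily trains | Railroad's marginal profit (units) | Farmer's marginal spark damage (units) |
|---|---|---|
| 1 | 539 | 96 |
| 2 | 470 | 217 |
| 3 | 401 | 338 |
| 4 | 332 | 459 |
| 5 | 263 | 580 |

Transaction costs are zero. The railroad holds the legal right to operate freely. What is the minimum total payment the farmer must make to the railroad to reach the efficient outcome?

595

Left alone the railroad would choose level 5 (marginal profit stays positive).
Efficient level: k* = 3 (marginal profit ≥ marginal spark damage through 3).
The farmer must at least cover the railroad's forgone profit from cutting 5→3: 332 + 263 = 595.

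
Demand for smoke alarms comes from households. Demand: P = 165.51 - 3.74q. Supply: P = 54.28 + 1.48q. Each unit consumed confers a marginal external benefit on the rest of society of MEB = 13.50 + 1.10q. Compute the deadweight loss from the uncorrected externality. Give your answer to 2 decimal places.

Market equilibrium (private): 54.28 + 1.48q = 165.51 - 3.74q → q_m = 21.3084.
Social marginal benefit = demand + MEB = 179.01 - 2.64q.
Set SMB = MC: 179.01 - 2.64q = 54.28 + 1.48q → q* = 30.2743.
The welfare-loss triangle has base |q_m − q*| and height MEB(q_m) (the vertical gap between SMB and MC is zero at q* and MEB at q_m).
DWL = ½ × 8.9659 × 36.9393 = 165.5970.

DWL = 165.60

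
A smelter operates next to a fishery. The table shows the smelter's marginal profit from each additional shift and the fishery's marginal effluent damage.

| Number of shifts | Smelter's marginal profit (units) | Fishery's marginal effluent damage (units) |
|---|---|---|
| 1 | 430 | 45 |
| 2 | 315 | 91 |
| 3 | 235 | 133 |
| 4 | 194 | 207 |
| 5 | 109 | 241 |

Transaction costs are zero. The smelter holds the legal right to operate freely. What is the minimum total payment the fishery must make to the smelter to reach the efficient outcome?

Left alone the smelter would choose level 5 (marginal profit stays positive).
Efficient level: k* = 3 (marginal profit ≥ marginal effluent damage through 3).
The fishery must at least cover the smelter's forgone profit from cutting 5→3: 194 + 109 = 303.

303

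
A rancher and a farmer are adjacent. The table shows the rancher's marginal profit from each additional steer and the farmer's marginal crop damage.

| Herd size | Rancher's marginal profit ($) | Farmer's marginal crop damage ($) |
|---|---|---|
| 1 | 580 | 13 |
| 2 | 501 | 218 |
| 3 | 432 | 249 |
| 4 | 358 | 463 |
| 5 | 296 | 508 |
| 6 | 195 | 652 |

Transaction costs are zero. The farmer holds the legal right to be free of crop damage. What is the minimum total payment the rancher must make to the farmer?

Efficient level: marginal profit ≥ marginal crop damage through level 3, so k* = 3.
With the farmer holding the right, the rancher must at least compensate total damage at k*: 13 + 218 + 249 = 480.

$480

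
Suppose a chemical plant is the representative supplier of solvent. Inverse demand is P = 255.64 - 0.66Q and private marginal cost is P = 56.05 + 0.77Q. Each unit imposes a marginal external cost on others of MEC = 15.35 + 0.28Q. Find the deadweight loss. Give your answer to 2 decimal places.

Market equilibrium (private): 56.05 + 0.77Q = 255.64 - 0.66Q → Q_m = 139.5734.
Social marginal cost = private MC + MEC = 71.40 + 1.05Q.
Set SMC = demand: 71.40 + 1.05Q = 255.64 - 0.66Q → Q* = 107.7427.
The loss is the area between SMC and demand from Q* to Q_m; with linear curves that's a triangle of height MEC(Q_m).
DWL = ½ × 31.8307 × 54.4306 = 866.2820.

DWL = 866.28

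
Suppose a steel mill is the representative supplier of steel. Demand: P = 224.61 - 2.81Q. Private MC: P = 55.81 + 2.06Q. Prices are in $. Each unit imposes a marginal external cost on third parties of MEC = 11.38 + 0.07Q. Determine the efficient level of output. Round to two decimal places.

Q* = 31.87

Social marginal cost = private MC + MEC = 67.19 + 2.13Q.
Set SMC = demand: 67.19 + 2.13Q = 224.61 - 2.81Q → Q* = 31.8664.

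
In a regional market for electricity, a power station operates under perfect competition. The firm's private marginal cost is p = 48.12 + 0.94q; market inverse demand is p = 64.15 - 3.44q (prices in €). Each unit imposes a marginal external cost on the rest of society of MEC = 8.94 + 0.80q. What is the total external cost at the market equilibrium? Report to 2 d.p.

Market equilibrium (private): 48.12 + 0.94q = 64.15 - 3.44q → q_m = 3.6598.
Total external cost = ∫₀^{q_m} (8.94 + 0.80q) dq = 8.94×3.6598 + ½×0.80×3.6598² = 38.0763.

€38.08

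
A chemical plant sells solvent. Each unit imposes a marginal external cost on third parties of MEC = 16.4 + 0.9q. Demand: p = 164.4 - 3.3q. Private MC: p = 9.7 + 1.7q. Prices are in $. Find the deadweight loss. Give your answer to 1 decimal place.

Market equilibrium (private): 9.7 + 1.7q = 164.4 - 3.3q → q_m = 30.9400.
Social marginal cost = private MC + MEC = 26.1 + 2.6q.
Set SMC = demand: 26.1 + 2.6q = 164.4 - 3.3q → q* = 23.4407.
Height of the DWL triangle at q_m is SMC(q_m) − demand(q_m) = MEC(q_m) = 44.2460.
DWL = ½ × 7.4993 × 44.2460 = 165.9070.

DWL = $165.9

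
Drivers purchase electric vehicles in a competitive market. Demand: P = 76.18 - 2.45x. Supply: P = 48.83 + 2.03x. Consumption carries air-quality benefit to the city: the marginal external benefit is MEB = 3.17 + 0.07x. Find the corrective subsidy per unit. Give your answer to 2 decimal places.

Social marginal benefit = demand + MEB = 79.35 - 2.38x.
Set SMB = MC: 79.35 - 2.38x = 48.83 + 2.03x → x* = 6.9206.
The Pigouvian subsidy equals MEB at x*: 3.17 + 0.07×6.9206 = 3.6544.

subsidy = 3.65 per unit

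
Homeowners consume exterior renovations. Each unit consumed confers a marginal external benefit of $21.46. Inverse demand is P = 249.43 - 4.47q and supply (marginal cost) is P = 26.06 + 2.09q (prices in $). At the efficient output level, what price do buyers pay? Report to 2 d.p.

P = $82.60

Social marginal benefit = demand + MEB = 270.89 - 4.47q.
Set SMB = MC: 270.89 - 4.47q = 26.06 + 2.09q → q* = 37.3216.
Consumer price on the demand curve at q*: 249.43 − 4.47×37.3216 = 82.6024.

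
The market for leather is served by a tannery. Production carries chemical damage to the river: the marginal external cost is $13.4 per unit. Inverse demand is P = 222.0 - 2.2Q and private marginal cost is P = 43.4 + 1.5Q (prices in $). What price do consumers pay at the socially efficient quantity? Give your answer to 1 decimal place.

Social marginal cost = private MC + MEC = 56.8 + 1.5Q.
Set SMC = demand: 56.8 + 1.5Q = 222.0 - 2.2Q → Q* = 44.6486.
Consumer price on the demand curve at Q*: 222.0 − 2.2×44.6486 = 123.7731.

P = $123.8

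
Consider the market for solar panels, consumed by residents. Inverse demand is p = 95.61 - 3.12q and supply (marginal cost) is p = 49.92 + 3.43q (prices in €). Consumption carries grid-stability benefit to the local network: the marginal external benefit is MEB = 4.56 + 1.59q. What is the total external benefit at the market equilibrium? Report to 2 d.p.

€70.49

Market equilibrium (private): 49.92 + 3.43q = 95.61 - 3.12q → q_m = 6.9756.
Total external benefit = ∫₀^{q_m} (4.56 + 1.59q) dq = 4.56×6.9756 + ½×1.59×6.9756² = 70.4926.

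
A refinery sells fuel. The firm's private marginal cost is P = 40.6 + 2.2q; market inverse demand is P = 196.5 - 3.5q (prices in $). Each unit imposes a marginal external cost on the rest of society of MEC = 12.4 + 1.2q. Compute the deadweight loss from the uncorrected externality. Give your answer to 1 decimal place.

DWL = $148.2

Market equilibrium (private): 40.6 + 2.2q = 196.5 - 3.5q → q_m = 27.3509.
Social marginal cost = private MC + MEC = 53.0 + 3.4q.
Set SMC = demand: 53.0 + 3.4q = 196.5 - 3.5q → q* = 20.7971.
The loss is the area between SMC and demand from q* to q_m; with linear curves that's a triangle of height MEC(q_m).
DWL = ½ × 6.5538 × 45.2211 = 148.1850.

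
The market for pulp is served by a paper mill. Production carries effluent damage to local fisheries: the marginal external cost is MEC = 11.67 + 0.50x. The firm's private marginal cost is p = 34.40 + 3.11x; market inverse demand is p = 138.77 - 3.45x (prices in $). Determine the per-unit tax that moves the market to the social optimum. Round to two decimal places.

Social marginal cost = private MC + MEC = 46.07 + 3.61x.
Set SMC = demand: 46.07 + 3.61x = 138.77 - 3.45x → x* = 13.1303.
The Pigouvian tax equals MEC at x*: 11.67 + 0.50×13.1303 = 18.2352.

tax = $18.24 per unit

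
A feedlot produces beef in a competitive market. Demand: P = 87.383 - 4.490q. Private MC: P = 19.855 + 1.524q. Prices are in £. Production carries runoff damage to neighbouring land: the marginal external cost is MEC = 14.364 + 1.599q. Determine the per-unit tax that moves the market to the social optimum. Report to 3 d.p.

tax = £25.530 per unit

Social marginal cost = private MC + MEC = 34.219 + 3.123q.
Set SMC = demand: 34.219 + 3.123q = 87.383 - 4.490q → q* = 6.9833.
The Pigouvian tax equals MEC at q*: 14.364 + 1.599×6.9833 = 25.5303.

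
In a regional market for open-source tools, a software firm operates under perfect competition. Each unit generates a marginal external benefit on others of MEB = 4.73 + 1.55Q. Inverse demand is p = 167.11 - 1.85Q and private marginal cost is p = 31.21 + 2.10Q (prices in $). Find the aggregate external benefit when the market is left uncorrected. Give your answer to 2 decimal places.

$1080.11

Market equilibrium (private): 31.21 + 2.10Q = 167.11 - 1.85Q → Q_m = 34.4051.
Total external benefit = ∫₀^{Q_m} (4.73 + 1.55Q) dQ = 4.73×34.4051 + ½×1.55×34.4051² = 1080.1121.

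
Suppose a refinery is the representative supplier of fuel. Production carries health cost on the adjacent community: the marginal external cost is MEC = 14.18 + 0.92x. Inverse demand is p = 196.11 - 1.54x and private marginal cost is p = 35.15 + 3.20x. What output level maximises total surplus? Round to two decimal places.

x* = 25.93

Social marginal cost = private MC + MEC = 49.33 + 4.12x.
Set SMC = demand: 49.33 + 4.12x = 196.11 - 1.54x → x* = 25.9329.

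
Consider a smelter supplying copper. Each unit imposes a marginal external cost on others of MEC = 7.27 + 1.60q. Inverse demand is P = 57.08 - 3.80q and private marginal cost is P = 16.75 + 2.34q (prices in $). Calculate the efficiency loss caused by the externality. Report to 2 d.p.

Market equilibrium (private): 16.75 + 2.34q = 57.08 - 3.80q → q_m = 6.5684.
Social marginal cost = private MC + MEC = 24.02 + 3.94q.
Set SMC = demand: 24.02 + 3.94q = 57.08 - 3.80q → q* = 4.2713.
Height of the DWL triangle at q_m is SMC(q_m) − demand(q_m) = MEC(q_m) = 17.7794.
DWL = ½ × 2.2971 × 17.7794 = 20.4205.

DWL = $20.42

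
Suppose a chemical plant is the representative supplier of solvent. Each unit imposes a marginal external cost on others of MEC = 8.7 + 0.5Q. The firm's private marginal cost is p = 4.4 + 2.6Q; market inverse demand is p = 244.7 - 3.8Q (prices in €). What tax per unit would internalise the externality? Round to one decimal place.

tax = €25.5 per unit

Social marginal cost = private MC + MEC = 13.1 + 3.1Q.
Set SMC = demand: 13.1 + 3.1Q = 244.7 - 3.8Q → Q* = 33.5652.
The Pigouvian tax equals MEC at Q*: 8.7 + 0.5×33.5652 = 25.4826.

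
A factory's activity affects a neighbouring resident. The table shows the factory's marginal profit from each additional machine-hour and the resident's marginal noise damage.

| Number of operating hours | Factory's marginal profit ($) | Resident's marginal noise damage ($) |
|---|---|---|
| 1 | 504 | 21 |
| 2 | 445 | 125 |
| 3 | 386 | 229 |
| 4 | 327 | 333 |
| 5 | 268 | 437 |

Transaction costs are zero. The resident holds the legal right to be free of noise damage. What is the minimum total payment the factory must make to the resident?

Efficient level: marginal profit ≥ marginal noise damage through level 3, so k* = 3.
With the resident holding the right, the factory must at least compensate total damage at k*: 21 + 125 + 229 = 375.

$375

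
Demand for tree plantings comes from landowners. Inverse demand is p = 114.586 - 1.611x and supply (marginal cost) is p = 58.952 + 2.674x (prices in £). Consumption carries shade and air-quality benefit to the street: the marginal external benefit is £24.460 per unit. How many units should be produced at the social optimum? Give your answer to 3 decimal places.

Social marginal benefit = demand + MEB = 139.046 - 1.611x.
Set SMB = MC: 139.046 - 1.611x = 58.952 + 2.674x → x* = 18.6917.

x* = 18.692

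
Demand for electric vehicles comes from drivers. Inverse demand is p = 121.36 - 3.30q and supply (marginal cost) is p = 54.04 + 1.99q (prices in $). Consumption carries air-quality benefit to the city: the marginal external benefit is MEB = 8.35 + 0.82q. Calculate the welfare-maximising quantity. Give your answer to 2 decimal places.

Social marginal benefit = demand + MEB = 129.71 - 2.48q.
Set SMB = MC: 129.71 - 2.48q = 54.04 + 1.99q → q* = 16.9284.

q* = 16.93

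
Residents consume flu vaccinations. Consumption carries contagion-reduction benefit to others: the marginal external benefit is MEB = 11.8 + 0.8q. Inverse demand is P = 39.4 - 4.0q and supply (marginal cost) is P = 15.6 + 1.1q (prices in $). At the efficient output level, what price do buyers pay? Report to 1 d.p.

Social marginal benefit = demand + MEB = 51.2 - 3.2q.
Set SMB = MC: 51.2 - 3.2q = 15.6 + 1.1q → q* = 8.2791.
Consumer price on the demand curve at q*: 39.4 − 4.0×8.2791 = 6.2836.

P = $6.3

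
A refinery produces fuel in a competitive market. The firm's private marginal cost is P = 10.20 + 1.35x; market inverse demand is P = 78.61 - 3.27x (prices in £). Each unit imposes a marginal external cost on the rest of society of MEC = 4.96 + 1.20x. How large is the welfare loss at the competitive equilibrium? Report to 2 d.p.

DWL = £44.38

Market equilibrium (private): 10.20 + 1.35x = 78.61 - 3.27x → x_m = 14.8074.
Social marginal cost = private MC + MEC = 15.16 + 2.55x.
Set SMC = demand: 15.16 + 2.55x = 78.61 - 3.27x → x* = 10.9021.
The welfare-loss triangle has base |x_m − x*| and height MEC(x_m) (the vertical gap between SMC and demand is zero at x* and MEC at x_m).
DWL = ½ × 3.9053 × 22.7288 = 44.3814.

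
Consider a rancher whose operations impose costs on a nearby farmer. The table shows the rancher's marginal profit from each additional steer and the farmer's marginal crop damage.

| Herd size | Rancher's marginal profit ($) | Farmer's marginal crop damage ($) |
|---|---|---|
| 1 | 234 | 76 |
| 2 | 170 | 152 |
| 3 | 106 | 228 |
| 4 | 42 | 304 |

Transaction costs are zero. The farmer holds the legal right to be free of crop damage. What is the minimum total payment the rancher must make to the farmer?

Efficient level: marginal profit ≥ marginal crop damage through level 2, so k* = 2.
With the farmer holding the right, the rancher must at least compensate total damage at k*: 76 + 152 = 228.

$228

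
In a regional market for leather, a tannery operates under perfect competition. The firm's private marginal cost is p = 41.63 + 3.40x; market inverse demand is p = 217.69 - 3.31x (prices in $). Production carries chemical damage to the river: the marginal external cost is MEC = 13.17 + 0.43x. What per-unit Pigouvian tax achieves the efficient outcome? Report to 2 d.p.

tax = $22.98 per unit

Social marginal cost = private MC + MEC = 54.80 + 3.83x.
Set SMC = demand: 54.80 + 3.83x = 217.69 - 3.31x → x* = 22.8137.
The Pigouvian tax equals MEC at x*: 13.17 + 0.43×22.8137 = 22.9799.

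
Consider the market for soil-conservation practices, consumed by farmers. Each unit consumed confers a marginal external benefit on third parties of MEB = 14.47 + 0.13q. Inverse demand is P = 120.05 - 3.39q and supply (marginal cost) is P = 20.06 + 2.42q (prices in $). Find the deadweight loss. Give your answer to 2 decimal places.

Market equilibrium (private): 20.06 + 2.42q = 120.05 - 3.39q → q_m = 17.2100.
Social marginal benefit = demand + MEB = 134.52 - 3.26q.
Set SMB = MC: 134.52 - 3.26q = 20.06 + 2.42q → q* = 20.1514.
Between q* and q_m the wedge SMB − MC runs linearly from 0 to MEB(q_m), so the loss is a triangle.
DWL = ½ × 2.9414 × 16.7073 = 24.5714.

DWL = $24.57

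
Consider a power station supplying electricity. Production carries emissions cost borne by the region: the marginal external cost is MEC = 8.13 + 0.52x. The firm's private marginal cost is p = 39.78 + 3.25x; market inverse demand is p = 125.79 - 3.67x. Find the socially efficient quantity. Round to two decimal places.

Social marginal cost = private MC + MEC = 47.91 + 3.77x.
Set SMC = demand: 47.91 + 3.77x = 125.79 - 3.67x → x* = 10.4677.

x* = 10.47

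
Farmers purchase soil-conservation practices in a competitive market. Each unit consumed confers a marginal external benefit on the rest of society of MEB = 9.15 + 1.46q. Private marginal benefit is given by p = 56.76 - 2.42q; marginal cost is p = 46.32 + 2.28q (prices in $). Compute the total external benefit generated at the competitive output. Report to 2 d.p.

$23.93

Market equilibrium (private): 46.32 + 2.28q = 56.76 - 2.42q → q_m = 2.2213.
Total external benefit = ∫₀^{q_m} (9.15 + 1.46q) dq = 9.15×2.2213 + ½×1.46×2.2213² = 23.9268.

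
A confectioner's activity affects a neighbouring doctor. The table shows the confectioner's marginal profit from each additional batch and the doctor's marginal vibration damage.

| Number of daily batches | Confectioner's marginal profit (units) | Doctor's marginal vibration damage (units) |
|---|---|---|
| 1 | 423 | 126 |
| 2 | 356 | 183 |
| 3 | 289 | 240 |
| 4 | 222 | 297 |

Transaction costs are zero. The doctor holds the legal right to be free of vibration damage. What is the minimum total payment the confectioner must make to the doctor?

549

Efficient level: marginal profit ≥ marginal vibration damage through level 3, so k* = 3.
With the doctor holding the right, the confectioner must at least compensate total damage at k*: 126 + 183 + 240 = 549.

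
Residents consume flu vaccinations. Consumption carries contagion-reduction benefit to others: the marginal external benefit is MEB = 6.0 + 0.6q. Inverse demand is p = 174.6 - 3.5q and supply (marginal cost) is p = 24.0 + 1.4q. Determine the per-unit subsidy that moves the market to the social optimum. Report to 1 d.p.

subsidy = 27.9 per unit

Social marginal benefit = demand + MEB = 180.6 - 2.9q.
Set SMB = MC: 180.6 - 2.9q = 24.0 + 1.4q → q* = 36.4186.
The Pigouvian subsidy equals MEB at q*: 6.0 + 0.6×36.4186 = 27.8512.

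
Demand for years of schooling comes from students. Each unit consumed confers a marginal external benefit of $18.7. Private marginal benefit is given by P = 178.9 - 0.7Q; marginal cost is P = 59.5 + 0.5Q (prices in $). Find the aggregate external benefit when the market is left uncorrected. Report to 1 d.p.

Market equilibrium (private): 59.5 + 0.5Q = 178.9 - 0.7Q → Q_m = 99.5000.
Total external benefit = MEB × Q_m = 18.7 × 99.5000 = 1860.6500.

$1860.7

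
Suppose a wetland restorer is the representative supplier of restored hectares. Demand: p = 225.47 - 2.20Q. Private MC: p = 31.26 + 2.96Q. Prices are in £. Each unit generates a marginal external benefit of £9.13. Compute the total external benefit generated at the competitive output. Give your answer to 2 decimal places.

£343.63

Market equilibrium (private): 31.26 + 2.96Q = 225.47 - 2.20Q → Q_m = 37.6376.
Total external benefit = MEB × Q_m = 9.13 × 37.6376 = 343.6313.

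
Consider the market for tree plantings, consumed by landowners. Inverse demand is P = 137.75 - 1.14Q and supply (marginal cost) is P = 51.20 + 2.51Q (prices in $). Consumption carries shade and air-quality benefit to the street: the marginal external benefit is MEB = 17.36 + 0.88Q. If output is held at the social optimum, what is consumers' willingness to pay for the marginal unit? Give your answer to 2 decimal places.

P = $94.99

Social marginal benefit = demand + MEB = 155.11 - 0.26Q.
Set SMB = MC: 155.11 - 0.26Q = 51.20 + 2.51Q → Q* = 37.5126.
Consumer price on the demand curve at Q*: 137.75 − 1.14×37.5126 = 94.9856.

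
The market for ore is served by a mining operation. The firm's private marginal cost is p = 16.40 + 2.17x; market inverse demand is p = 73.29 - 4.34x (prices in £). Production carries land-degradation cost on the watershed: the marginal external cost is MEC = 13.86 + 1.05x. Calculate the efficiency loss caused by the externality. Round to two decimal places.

Market equilibrium (private): 16.40 + 2.17x = 73.29 - 4.34x → x_m = 8.7389.
Social marginal cost = private MC + MEC = 30.26 + 3.22x.
Set SMC = demand: 30.26 + 3.22x = 73.29 - 4.34x → x* = 5.6918.
Between x* and x_m the wedge SMC − demand runs linearly from 0 to MEC(x_m), so the loss is a triangle.
DWL = ½ × 3.0471 × 23.0358 = 35.0962.

DWL = £35.10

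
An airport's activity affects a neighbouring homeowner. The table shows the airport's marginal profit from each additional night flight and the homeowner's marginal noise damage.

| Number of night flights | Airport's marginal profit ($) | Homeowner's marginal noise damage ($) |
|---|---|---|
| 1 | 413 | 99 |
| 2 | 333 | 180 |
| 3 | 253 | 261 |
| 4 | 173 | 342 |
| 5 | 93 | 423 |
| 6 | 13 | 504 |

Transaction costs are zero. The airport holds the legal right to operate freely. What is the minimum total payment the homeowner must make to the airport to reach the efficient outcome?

$532

Left alone the airport would choose level 6 (marginal profit stays positive).
Efficient level: k* = 2 (marginal profit ≥ marginal noise damage through 2).
The homeowner must at least cover the airport's forgone profit from cutting 6→2: 253 + 173 + 93 + 13 = 532.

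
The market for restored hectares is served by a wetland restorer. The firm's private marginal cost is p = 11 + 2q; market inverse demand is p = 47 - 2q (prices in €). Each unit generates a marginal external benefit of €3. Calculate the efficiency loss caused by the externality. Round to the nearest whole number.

Market equilibrium (private): 11 + 2q = 47 - 2q → q_m = 9.0000.
Social marginal cost = private MC − MEB = 8 + 2q.
Set SMC = demand: 8 + 2q = 47 - 2q → q* = 9.7500.
The loss is the area between SMC and demand from q* to q_m; with linear curves that's a triangle of height MEB(q_m).
DWL = ½ × 0.7500 × 3.0000 = 1.1250.

DWL = €1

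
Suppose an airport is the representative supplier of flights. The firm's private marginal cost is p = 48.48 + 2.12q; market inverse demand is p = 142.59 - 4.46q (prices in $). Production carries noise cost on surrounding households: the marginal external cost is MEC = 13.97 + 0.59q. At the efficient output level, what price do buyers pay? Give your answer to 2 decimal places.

Social marginal cost = private MC + MEC = 62.45 + 2.71q.
Set SMC = demand: 62.45 + 2.71q = 142.59 - 4.46q → q* = 11.1771.
Consumer price on the demand curve at q*: 142.59 − 4.46×11.1771 = 92.7401.

P = $92.74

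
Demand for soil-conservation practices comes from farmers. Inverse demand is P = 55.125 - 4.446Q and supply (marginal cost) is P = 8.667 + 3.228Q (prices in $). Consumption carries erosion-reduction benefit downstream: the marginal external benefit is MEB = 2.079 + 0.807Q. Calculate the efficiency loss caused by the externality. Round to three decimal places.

Market equilibrium (private): 8.667 + 3.228Q = 55.125 - 4.446Q → Q_m = 6.0539.
Social marginal benefit = demand + MEB = 57.204 - 3.639Q.
Set SMB = MC: 57.204 - 3.639Q = 8.667 + 3.228Q → Q* = 7.0682.
Height of the DWL triangle at Q_m is SMB(Q_m) − MC(Q_m) = MEB(Q_m) = 6.9645.
DWL = ½ × 1.0143 × 6.9645 = 3.5320.

DWL = $3.532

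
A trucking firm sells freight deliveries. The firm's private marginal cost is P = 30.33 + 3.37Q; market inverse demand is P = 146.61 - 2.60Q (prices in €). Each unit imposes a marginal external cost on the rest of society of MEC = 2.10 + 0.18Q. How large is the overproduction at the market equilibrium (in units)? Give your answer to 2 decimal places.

0.91 units

Market equilibrium (private): 30.33 + 3.37Q = 146.61 - 2.60Q → Q_m = 19.4774.
Social marginal cost = private MC + MEC = 32.43 + 3.55Q.
Set SMC = demand: 32.43 + 3.55Q = 146.61 - 2.60Q → Q* = 18.5659.
Gap = |19.4774 − 18.5659| = 0.9115.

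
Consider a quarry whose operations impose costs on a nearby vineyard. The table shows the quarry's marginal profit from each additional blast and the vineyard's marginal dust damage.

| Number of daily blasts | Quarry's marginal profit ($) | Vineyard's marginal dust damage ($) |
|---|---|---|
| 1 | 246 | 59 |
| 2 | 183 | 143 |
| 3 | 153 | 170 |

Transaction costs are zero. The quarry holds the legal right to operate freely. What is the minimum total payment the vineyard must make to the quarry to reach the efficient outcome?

Left alone the quarry would choose level 3 (marginal profit stays positive).
Efficient level: k* = 2 (marginal profit ≥ marginal dust damage through 2).
The vineyard must at least cover the quarry's forgone profit from cutting 3→2: 153 = 153.

$153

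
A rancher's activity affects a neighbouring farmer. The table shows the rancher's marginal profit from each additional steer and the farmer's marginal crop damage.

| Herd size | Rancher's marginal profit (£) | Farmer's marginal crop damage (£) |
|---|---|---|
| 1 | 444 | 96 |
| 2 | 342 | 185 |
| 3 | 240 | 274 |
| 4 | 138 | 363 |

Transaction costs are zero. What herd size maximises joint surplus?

2

Bargaining reaches the level where marginal profit last exceeds marginal crop damage.
That holds through level 2 (342 ≥ 185) but not at 3 (240 < 274).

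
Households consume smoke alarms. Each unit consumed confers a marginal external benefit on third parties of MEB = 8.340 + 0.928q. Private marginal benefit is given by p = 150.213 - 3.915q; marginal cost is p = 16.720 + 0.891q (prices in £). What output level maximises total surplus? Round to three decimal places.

q* = 36.574

Social marginal benefit = demand + MEB = 158.553 - 2.987q.
Set SMB = MC: 158.553 - 2.987q = 16.720 + 0.891q → q* = 36.5737.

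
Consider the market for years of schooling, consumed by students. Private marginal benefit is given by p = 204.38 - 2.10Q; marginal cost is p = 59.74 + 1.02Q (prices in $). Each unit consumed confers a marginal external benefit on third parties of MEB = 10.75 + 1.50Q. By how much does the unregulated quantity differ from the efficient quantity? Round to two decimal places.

49.56 units

Market equilibrium (private): 59.74 + 1.02Q = 204.38 - 2.10Q → Q_m = 46.3590.
Social marginal benefit = demand + MEB = 215.13 - 0.60Q.
Set SMB = MC: 215.13 - 0.60Q = 59.74 + 1.02Q → Q* = 95.9198.
Gap = |46.3590 − 95.9198| = 49.5608.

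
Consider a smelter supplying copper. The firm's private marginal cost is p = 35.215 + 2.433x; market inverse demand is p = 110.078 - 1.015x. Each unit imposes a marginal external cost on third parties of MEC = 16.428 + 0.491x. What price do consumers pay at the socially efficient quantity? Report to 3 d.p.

P = 95.020

Social marginal cost = private MC + MEC = 51.643 + 2.924x.
Set SMC = demand: 51.643 + 2.924x = 110.078 - 1.015x → x* = 14.8350.
Consumer price on the demand curve at x*: 110.078 − 1.015×14.8350 = 95.0205.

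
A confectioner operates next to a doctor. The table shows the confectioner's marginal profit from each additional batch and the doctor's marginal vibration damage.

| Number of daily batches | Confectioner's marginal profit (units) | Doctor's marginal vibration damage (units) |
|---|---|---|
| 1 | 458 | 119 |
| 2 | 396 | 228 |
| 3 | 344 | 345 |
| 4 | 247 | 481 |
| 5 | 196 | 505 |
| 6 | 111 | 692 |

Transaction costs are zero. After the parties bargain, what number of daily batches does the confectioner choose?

2

Bargaining reaches the level where marginal profit last exceeds marginal vibration damage.
That holds through level 2 (396 ≥ 228) but not at 3 (344 < 345).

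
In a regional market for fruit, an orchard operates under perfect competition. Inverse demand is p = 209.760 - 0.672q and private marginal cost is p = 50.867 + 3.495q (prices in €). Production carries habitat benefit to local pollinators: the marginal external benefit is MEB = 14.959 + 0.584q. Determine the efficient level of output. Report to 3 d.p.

q* = 48.521

Social marginal cost = private MC − MEB = 35.908 + 2.911q.
Set SMC = demand: 35.908 + 2.911q = 209.760 - 0.672q → q* = 48.5214.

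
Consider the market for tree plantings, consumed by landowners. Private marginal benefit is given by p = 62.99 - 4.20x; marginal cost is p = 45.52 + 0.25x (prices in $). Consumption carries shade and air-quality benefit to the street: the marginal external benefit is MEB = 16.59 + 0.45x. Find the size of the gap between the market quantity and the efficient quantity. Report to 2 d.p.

4.59 units

Market equilibrium (private): 45.52 + 0.25x = 62.99 - 4.20x → x_m = 3.9258.
Social marginal benefit = demand + MEB = 79.58 - 3.75x.
Set SMB = MC: 79.58 - 3.75x = 45.52 + 0.25x → x* = 8.5150.
Gap = |3.9258 − 8.5150| = 4.5892.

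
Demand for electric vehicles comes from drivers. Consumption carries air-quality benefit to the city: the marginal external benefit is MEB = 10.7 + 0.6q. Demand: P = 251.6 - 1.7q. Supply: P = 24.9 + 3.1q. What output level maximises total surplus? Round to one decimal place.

q* = 56.5

Social marginal benefit = demand + MEB = 262.3 - 1.1q.
Set SMB = MC: 262.3 - 1.1q = 24.9 + 3.1q → q* = 56.5238.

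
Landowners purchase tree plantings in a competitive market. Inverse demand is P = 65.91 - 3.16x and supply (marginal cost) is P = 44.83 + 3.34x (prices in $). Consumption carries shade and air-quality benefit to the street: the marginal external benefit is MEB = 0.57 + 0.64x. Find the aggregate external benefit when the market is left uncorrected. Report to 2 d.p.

Market equilibrium (private): 44.83 + 3.34x = 65.91 - 3.16x → x_m = 3.2431.
Total external benefit = ∫₀^{x_m} (0.57 + 0.64x) dx = 0.57×3.2431 + ½×0.64×3.2431² = 5.2142.

$5.21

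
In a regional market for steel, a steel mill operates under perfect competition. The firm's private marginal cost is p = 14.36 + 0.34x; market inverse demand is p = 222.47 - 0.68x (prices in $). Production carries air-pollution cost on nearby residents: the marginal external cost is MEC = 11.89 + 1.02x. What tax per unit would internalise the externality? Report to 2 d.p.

Social marginal cost = private MC + MEC = 26.25 + 1.36x.
Set SMC = demand: 26.25 + 1.36x = 222.47 - 0.68x → x* = 96.1863.
The Pigouvian tax equals MEC at x*: 11.89 + 1.02×96.1863 = 110.0000.

tax = $110.00 per unit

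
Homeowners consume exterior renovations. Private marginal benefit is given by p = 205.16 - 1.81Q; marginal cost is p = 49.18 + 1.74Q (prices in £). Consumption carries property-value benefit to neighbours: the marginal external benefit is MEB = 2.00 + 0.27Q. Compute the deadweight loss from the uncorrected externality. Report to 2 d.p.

Market equilibrium (private): 49.18 + 1.74Q = 205.16 - 1.81Q → Q_m = 43.9380.
Social marginal benefit = demand + MEB = 207.16 - 1.54Q.
Set SMB = MC: 207.16 - 1.54Q = 49.18 + 1.74Q → Q* = 48.1646.
The welfare-loss triangle has base |Q_m − Q*| and height MEB(Q_m) (the vertical gap between SMB and MC is zero at Q* and MEB at Q_m).
DWL = ½ × 4.2266 × 13.8633 = 29.2973.

DWL = £29.30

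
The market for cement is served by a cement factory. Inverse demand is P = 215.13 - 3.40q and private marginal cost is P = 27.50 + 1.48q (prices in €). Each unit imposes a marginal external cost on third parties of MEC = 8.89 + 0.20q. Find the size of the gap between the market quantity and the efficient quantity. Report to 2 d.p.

3.26 units

Market equilibrium (private): 27.50 + 1.48q = 215.13 - 3.40q → q_m = 38.4488.
Social marginal cost = private MC + MEC = 36.39 + 1.68q.
Set SMC = demand: 36.39 + 1.68q = 215.13 - 3.40q → q* = 35.1850.
Gap = |38.4488 − 35.1850| = 3.2638.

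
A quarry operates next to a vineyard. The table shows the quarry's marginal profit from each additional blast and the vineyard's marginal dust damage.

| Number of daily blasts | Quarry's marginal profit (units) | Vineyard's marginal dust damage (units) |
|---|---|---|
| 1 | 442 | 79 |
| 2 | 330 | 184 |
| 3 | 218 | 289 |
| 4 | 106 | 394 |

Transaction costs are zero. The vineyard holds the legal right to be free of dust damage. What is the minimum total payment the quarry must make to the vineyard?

Efficient level: marginal profit ≥ marginal dust damage through level 2, so k* = 2.
With the vineyard holding the right, the quarry must at least compensate total damage at k*: 79 + 184 = 263.

263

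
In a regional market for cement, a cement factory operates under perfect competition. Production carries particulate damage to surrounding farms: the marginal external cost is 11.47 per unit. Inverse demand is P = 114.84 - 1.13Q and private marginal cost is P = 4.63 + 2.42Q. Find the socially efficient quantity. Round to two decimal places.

Q* = 27.81

Social marginal cost = private MC + MEC = 16.10 + 2.42Q.
Set SMC = demand: 16.10 + 2.42Q = 114.84 - 1.13Q → Q* = 27.8141.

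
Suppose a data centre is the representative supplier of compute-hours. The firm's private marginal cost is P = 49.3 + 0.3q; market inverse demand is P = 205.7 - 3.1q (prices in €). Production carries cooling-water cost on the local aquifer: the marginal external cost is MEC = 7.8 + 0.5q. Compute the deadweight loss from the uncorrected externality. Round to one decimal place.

Market equilibrium (private): 49.3 + 0.3q = 205.7 - 3.1q → q_m = 46.0000.
Social marginal cost = private MC + MEC = 57.1 + 0.8q.
Set SMC = demand: 57.1 + 0.8q = 205.7 - 3.1q → q* = 38.1026.
Height of the DWL triangle at q_m is SMC(q_m) − demand(q_m) = MEC(q_m) = 30.8000.
DWL = ½ × 7.8974 × 30.8000 = 121.6200.

DWL = €121.6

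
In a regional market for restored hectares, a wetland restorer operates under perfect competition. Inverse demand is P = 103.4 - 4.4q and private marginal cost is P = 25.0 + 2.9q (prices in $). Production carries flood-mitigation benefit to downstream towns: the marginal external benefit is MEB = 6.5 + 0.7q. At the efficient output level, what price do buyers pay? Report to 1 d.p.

P = $46.8

Social marginal cost = private MC − MEB = 18.5 + 2.2q.
Set SMC = demand: 18.5 + 2.2q = 103.4 - 4.4q → q* = 12.8636.
Consumer price on the demand curve at q*: 103.4 − 4.4×12.8636 = 46.8002.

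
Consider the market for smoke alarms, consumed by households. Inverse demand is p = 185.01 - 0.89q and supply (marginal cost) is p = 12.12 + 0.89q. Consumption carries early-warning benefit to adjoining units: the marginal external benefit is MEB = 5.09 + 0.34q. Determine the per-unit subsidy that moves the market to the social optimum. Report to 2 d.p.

Social marginal benefit = demand + MEB = 190.10 - 0.55q.
Set SMB = MC: 190.10 - 0.55q = 12.12 + 0.89q → q* = 123.5972.
The Pigouvian subsidy equals MEB at q*: 5.09 + 0.34×123.5972 = 47.1130.

subsidy = 47.11 per unit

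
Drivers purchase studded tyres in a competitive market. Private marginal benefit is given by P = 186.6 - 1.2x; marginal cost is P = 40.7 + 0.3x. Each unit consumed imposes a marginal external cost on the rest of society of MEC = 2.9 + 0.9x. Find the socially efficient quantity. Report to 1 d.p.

Social marginal benefit = demand − MEC = 183.7 - 2.1x.
Set SMB = MC: 183.7 - 2.1x = 40.7 + 0.3x → x* = 59.5833.

x* = 59.6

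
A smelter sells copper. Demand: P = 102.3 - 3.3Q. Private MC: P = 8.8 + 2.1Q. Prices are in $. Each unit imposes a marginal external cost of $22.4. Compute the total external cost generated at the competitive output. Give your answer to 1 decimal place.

Market equilibrium (private): 8.8 + 2.1Q = 102.3 - 3.3Q → Q_m = 17.3148.
Total external cost = MEC × Q_m = 22.4 × 17.3148 = 387.8515.

$387.9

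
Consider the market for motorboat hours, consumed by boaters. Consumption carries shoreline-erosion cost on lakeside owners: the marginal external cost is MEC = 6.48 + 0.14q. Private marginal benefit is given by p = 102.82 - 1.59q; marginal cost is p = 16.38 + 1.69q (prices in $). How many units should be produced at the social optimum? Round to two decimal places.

q* = 23.38

Social marginal benefit = demand − MEC = 96.34 - 1.73q.
Set SMB = MC: 96.34 - 1.73q = 16.38 + 1.69q → q* = 23.3801.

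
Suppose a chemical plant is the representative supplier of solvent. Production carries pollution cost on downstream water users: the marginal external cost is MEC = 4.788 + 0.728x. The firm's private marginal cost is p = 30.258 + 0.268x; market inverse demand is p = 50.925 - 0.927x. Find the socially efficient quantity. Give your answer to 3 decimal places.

x* = 8.257

Social marginal cost = private MC + MEC = 35.046 + 0.996x.
Set SMC = demand: 35.046 + 0.996x = 50.925 - 0.927x → x* = 8.2574.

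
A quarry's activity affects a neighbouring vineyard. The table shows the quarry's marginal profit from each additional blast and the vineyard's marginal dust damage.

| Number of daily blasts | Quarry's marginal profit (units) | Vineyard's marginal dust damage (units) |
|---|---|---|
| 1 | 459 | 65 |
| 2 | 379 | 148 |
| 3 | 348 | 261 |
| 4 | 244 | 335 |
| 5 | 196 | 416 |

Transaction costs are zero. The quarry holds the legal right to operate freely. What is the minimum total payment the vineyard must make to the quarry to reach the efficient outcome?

440

Left alone the quarry would choose level 5 (marginal profit stays positive).
Efficient level: k* = 3 (marginal profit ≥ marginal dust damage through 3).
The vineyard must at least cover the quarry's forgone profit from cutting 5→3: 244 + 196 = 440.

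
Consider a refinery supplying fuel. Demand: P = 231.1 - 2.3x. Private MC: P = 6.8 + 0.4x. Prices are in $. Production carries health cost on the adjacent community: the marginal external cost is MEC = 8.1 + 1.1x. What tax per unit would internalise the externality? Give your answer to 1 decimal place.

Social marginal cost = private MC + MEC = 14.9 + 1.5x.
Set SMC = demand: 14.9 + 1.5x = 231.1 - 2.3x → x* = 56.8947.
The Pigouvian tax equals MEC at x*: 8.1 + 1.1×56.8947 = 70.6842.

tax = $70.7 per unit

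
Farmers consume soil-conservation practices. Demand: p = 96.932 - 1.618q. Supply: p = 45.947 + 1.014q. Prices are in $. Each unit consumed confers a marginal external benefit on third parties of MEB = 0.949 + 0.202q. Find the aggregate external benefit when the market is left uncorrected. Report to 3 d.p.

$56.283

Market equilibrium (private): 45.947 + 1.014q = 96.932 - 1.618q → q_m = 19.3712.
Total external benefit = ∫₀^{q_m} (0.949 + 0.202q) dq = 0.949×19.3712 + ½×0.202×19.3712² = 56.2829.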